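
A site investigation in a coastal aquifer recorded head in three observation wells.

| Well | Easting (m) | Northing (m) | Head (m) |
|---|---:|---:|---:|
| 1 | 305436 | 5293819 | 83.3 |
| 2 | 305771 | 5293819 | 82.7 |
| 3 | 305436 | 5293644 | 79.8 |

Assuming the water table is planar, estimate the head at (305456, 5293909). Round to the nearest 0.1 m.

∂h/∂x = (82.7 − 83.3) / (305771 − 305436) = -0.001791
∂h/∂y = (79.8 − 83.3) / (5293644 − 5293819) = +0.02000
h(305456, 5293909) = 83.3 + (-0.001791)·(20) + (+0.02000)·(90) = 83.3 -0.036 +1.800 = 85.064 m.

85.1 m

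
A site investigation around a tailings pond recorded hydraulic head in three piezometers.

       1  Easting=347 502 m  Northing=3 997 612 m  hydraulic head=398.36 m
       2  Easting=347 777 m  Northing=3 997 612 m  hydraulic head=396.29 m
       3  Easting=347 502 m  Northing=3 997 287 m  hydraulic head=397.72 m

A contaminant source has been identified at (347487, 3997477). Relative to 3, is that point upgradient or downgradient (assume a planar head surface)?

∂h/∂x = (396.29 − 398.36) / (347777 − 347502) = -0.007527
∂h/∂y = (397.72 − 398.36) / (3997287 − 3997612) = +0.001969
Head at (347487, 3997477) = 398.36 + (-0.007527)·(-15) + (+0.001969)·(-135) = 398.21 m.
That is higher than the 397.72 m at 3, so the point is upgradient.

upgradient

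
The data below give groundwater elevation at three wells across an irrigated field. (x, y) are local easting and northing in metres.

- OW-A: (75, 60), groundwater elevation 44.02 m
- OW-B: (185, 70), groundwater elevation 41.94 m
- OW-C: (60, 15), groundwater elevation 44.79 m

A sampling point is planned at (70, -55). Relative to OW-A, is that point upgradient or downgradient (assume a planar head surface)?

Differences from OW-A: to OW-B (Δx, Δy, Δh) = (110, 10, -2.08); to OW-C = (-15, -45, +0.77).
Determinant of the coordinate differences = 110·(-45) − (-15)·10 = -4800.
∂h/∂x = [(-2.08)·(-45) − (+0.77)·10] / -4800 = -0.01790
∂h/∂y = [110·(+0.77) − (-15)·(-2.08)] / -4800 = -0.01115
Head at (70, -55) = 44.02 + (-0.01790)·(-5) + (-0.01115)·(-115) = 45.39 m.
That is higher than the 44.02 m at OW-A, so the point is upgradient.

upgradient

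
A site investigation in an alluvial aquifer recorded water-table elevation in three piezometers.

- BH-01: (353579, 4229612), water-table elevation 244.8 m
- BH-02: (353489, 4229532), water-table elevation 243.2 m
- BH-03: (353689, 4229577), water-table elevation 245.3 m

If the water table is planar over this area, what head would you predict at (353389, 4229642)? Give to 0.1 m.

243.6 m

Taking BH-01 as reference: BH-02−BH-01 = (-90, -80, -1.6); BH-03−BH-01 = (110, -35, +0.5).
Determinant of the coordinate differences = (-90)·(-35) − 110·(-80) = 11950.
∂h/∂x = [(-1.6)·(-35) − (+0.5)·(-80)] / 11950 = +0.008033
∂h/∂y = [(-90)·(+0.5) − 110·(-1.6)] / 11950 = +0.01096
h(353389, 4229642) = 244.8 + (+0.008033)·(-190) + (+0.01096)·(30) = 244.8 -1.526 +0.329 = 243.603 m.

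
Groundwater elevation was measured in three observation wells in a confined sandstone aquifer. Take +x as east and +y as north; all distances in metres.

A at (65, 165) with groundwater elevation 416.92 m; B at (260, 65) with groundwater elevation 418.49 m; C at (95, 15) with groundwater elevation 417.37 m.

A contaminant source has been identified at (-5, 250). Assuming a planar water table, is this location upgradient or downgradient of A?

Three-point gradient (reference A): Δ to B = (195, -100, +1.57), Δ to C = (30, -150, +0.45).
∂h/∂x = +0.007257, ∂h/∂y = -0.001549 (det = -26250).
Head at (-5, 250) = 416.92 + (+0.007257)·(-70) + (-0.001549)·(85) = 416.28 m.
That is lower than the 416.92 m at A, so the point is downgradient.

downgradient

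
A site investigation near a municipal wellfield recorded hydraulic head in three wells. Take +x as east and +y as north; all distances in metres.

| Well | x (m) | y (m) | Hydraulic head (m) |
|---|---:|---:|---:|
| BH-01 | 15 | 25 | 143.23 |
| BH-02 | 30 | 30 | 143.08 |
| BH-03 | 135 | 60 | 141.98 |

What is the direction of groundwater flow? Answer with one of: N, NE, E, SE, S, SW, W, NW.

SE

Taking BH-01 as reference: BH-02−BH-01 = (15, 5, -0.15); BH-03−BH-01 = (120, 35, -1.25).
Solve a·Δx + b·Δy = Δh: det = 15·35 − 120·5 = -75.
∂h/∂x = [(-0.15)·35 − (-1.25)·5] / -75 = -0.01333
∂h/∂y = [15·(-1.25) − 120·(-0.15)] / -75 = +0.01000
Flow = −∇h = (+0.01333 east, -0.01000 north), which points southeast.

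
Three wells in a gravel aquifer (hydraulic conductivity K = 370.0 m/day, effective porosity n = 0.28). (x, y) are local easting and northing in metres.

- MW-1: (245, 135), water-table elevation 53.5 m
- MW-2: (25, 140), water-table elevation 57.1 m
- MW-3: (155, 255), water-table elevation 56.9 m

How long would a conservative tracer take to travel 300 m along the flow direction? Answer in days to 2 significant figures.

Differences from MW-1: to MW-2 (Δx, Δy, Δh) = (-220, 5, +3.6); to MW-3 = (-90, 120, +3.4).
Solve a·Δx + b·Δy = Δh: det = (-220)·120 − (-90)·5 = -25950.
∂h/∂x = [(+3.6)·120 − (+3.4)·5] / -25950 = -0.01599
∂h/∂y = [(-220)·(+3.4) − (-90)·(+3.6)] / -25950 = +0.01634
|∇h| = √(-0.01599² + 0.01634²) = 0.02286
Seepage velocity v = K·i/n = 370.0 × 0.02286 / 0.28 = 30.21 m/day.
t = 300 / 30.21 = 9.93 days.

9.9 days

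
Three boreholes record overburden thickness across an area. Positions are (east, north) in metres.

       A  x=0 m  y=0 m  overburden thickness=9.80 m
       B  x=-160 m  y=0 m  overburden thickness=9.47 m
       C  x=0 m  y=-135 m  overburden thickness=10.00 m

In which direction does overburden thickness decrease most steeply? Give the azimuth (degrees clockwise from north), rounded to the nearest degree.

∂d/∂x = (9.47 − 9.80) / (-160 − 0) = +0.002063
∂d/∂y = (10.00 − 9.80) / (-135 − 0) = -0.001481
Steepest decrease is along −∇f: components (-0.002063 E, +0.001481 N).
Azimuth = atan2(-0.002063, +0.001481) = 305.7° ≈ 306°.

306°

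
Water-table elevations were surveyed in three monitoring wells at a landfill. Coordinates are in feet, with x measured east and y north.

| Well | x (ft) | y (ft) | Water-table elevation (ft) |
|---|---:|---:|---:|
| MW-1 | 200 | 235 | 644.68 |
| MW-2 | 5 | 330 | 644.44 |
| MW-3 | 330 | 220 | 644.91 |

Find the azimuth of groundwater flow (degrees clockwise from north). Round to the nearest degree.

233°

Taking MW-1 as reference: MW-2−MW-1 = (-195, 95, -0.24); MW-3−MW-1 = (130, -15, +0.23).
Solve a·Δx + b·Δy = Δh: det = (-195)·(-15) − 130·95 = -9425.
∂h/∂x = [(-0.24)·(-15) − (+0.23)·95] / -9425 = +0.001936
∂h/∂y = [(-195)·(+0.23) − 130·(-0.24)] / -9425 = +0.001448
Flow direction (−∇h) has components (-0.001936 E, -0.001448 N).
Azimuth = atan2(E, N) = atan2(-0.001936, -0.001448) = 233.2° ≈ 233°.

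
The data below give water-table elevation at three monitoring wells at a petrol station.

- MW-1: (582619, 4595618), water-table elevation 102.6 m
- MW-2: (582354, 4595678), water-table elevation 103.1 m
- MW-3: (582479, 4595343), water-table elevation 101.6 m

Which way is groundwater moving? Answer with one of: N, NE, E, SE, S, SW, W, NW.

S

Taking MW-1 as reference: MW-2−MW-1 = (-265, 60, +0.5); MW-3−MW-1 = (-140, -275, -1.0).
Solve a·Δx + b·Δy = Δh: det = (-265)·(-275) − (-140)·60 = 81275.
∂h/∂x = [(+0.5)·(-275) − (-1.0)·60] / 81275 = -0.0009536
∂h/∂y = [(-265)·(-1.0) − (-140)·(+0.5)] / 81275 = +0.004122
Flow = −∇h = (+0.0009536 east, -0.004122 north), which points south.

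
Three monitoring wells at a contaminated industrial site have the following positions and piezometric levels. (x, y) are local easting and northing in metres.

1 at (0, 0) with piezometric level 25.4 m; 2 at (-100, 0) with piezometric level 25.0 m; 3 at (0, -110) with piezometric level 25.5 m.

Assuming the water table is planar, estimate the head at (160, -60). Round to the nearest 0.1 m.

26.1 m

∂h/∂x = (25.0 − 25.4) / (-100 − 0) = +0.004000
∂h/∂y = (25.5 − 25.4) / (-110 − 0) = -0.0009091
h(160, -60) = 25.4 + (+0.004000)·(160) + (-0.0009091)·(-60) = 25.4 +0.640 +0.055 = 26.095 m.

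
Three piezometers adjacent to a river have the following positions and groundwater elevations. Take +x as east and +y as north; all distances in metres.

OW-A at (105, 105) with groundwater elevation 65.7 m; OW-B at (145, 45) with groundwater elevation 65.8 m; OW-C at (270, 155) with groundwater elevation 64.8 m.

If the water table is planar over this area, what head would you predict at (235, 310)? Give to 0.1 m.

Three-point gradient (reference OW-A): Δ to OW-B = (40, -60, +0.1), Δ to OW-C = (165, 50, -0.9).
∂h/∂x = -0.004118, ∂h/∂y = -0.004412 (det = 11900).
h(235, 310) = 65.7 + (-0.004118)·(130) + (-0.004412)·(205) = 65.7 -0.535 -0.904 = 64.260 m.

64.3 m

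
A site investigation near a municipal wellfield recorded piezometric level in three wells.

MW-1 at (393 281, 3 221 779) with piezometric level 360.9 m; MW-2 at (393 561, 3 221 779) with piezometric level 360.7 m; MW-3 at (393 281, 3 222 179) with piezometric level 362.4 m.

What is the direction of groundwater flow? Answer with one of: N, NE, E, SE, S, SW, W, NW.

S

∂h/∂x = (360.7 − 360.9) / (393561 − 393281) = -0.0007143
∂h/∂y = (362.4 − 360.9) / (3222179 − 3221779) = +0.003750
Flow = −∇h = (+0.0007143 east, -0.003750 north), which points south.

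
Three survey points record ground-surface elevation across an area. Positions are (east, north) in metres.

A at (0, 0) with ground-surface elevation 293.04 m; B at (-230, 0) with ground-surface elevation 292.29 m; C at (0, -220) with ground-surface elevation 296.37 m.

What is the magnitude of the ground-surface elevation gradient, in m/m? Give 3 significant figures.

0.0155 m/m

∂z/∂x = (292.29 − 293.04) / (-230 − 0) = +0.003261
∂z/∂y = (296.37 − 293.04) / (-220 − 0) = -0.01514
|∇f| = √(0.003261² + -0.01514²) = 0.01549 m/m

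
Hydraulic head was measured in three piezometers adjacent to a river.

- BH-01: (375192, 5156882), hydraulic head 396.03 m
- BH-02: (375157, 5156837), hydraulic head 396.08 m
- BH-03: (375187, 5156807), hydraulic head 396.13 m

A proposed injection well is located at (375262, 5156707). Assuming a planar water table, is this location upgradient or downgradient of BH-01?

With h = a·x + b·y + c and BH-01 as origin, the differences give:
  (-35)·a + (-45)·b = +0.05
  (-5)·a + (-75)·b = +0.10
Eliminate b (×(-75) and ×(-45), subtract): 2400·a = 0.750 → a = ∂h/∂x = +0.0003125
Back-substitute: b = ∂h/∂y = -0.001354.
Head at (375262, 5156707) = 396.03 + (+0.0003125)·(70) + (-0.001354)·(-175) = 396.29 m.
That is higher than the 396.03 m at BH-01, so the point is upgradient.

upgradient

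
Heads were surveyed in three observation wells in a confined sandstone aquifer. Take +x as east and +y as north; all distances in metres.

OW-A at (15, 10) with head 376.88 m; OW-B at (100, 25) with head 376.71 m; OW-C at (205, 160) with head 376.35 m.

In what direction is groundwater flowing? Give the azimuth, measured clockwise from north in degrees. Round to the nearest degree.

054°

Taking OW-A as reference: OW-B−OW-A = (85, 15, -0.17); OW-C−OW-A = (190, 150, -0.53).
Determinant of the coordinate differences = 85·150 − 190·15 = 9900.
∂h/∂x = [(-0.17)·150 − (-0.53)·15] / 9900 = -0.001773
∂h/∂y = [85·(-0.53) − 190·(-0.17)] / 9900 = -0.001288
Flow direction (−∇h) has components (+0.001773 E, +0.001288 N).
Azimuth = atan2(E, N) = atan2(+0.001773, +0.001288) = 54.0° ≈ 054°.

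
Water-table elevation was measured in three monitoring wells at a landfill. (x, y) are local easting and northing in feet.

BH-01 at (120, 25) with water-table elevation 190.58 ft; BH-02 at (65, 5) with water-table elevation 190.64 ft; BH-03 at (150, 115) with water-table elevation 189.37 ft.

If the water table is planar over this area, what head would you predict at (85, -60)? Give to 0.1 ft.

Three-point gradient (reference BH-01): Δ to BH-02 = (-55, -20, +0.06), Δ to BH-03 = (30, 90, -1.21).
∂h/∂x = +0.004322, ∂h/∂y = -0.01489 (det = -4350).
h(85, -60) = 190.58 + (+0.004322)·(-35) + (-0.01489)·(-85) = 190.58 -0.151 +1.265 = 191.694 ft.

191.7 ft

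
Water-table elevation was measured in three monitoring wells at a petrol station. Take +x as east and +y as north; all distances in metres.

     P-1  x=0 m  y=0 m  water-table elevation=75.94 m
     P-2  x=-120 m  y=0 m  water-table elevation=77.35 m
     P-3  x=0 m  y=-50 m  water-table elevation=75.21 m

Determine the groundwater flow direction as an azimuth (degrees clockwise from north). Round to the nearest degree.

∂h/∂x = (77.35 − 75.94) / (-120 − 0) = -0.01175
∂h/∂y = (75.21 − 75.94) / (-50 − 0) = +0.01460
Flow direction (−∇h) has components (+0.01175 E, -0.01460 N).
Azimuth = atan2(E, N) = atan2(+0.01175, -0.01460) = 141.2° ≈ 141°.

141°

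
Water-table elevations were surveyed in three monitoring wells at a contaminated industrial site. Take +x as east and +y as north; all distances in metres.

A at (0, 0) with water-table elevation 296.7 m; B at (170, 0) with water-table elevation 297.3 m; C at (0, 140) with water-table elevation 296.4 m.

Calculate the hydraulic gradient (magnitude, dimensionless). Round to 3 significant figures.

0.00413

∂h/∂x = (297.3 − 296.7) / (170 − 0) = +0.003529
∂h/∂y = (296.4 − 296.7) / (140 − 0) = -0.002143
|∇h| = √(0.003529² + -0.002143²) = 0.004129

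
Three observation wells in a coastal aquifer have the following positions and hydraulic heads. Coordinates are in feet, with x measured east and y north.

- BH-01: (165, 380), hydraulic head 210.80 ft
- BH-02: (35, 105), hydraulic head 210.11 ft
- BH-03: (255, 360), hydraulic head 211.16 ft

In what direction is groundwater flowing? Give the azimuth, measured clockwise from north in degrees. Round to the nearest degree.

Differences from BH-01: to BH-02 (Δx, Δy, Δh) = (-130, -275, -0.69); to BH-03 = (90, -20, +0.36).
Solve a·Δx + b·Δy = Δh: det = (-130)·(-20) − 90·(-275) = 27350.
∂h/∂x = [(-0.69)·(-20) − (+0.36)·(-275)] / 27350 = +0.004124
∂h/∂y = [(-130)·(+0.36) − 90·(-0.69)] / 27350 = +0.0005594
Flow direction (−∇h) has components (-0.004124 E, -0.0005594 N).
Azimuth = atan2(E, N) = atan2(-0.004124, -0.0005594) = 262.3° ≈ 262°.

262°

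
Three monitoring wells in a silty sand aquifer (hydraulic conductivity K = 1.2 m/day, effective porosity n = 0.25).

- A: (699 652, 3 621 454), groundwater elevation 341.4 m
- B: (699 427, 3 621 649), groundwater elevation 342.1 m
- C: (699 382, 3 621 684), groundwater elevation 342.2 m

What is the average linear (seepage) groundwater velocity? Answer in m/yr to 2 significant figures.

20 m/yr

Differences from A: to B (Δx, Δy, Δh) = (-225, 195, +0.7); to C = (-270, 230, +0.8).
Solve a·Δx + b·Δy = Δh: det = (-225)·230 − (-270)·195 = 900.
∂h/∂x = [(+0.7)·230 − (+0.8)·195] / 900 = +0.005556
∂h/∂y = [(-225)·(+0.8) − (-270)·(+0.7)] / 900 = +0.01000
|∇h| = √(0.005556² + 0.01000²) = 0.01144
Seepage velocity v = K·i/n = 1.2 × 0.01144 / 0.25 = 0.05491 m/day = 20.06 m/yr.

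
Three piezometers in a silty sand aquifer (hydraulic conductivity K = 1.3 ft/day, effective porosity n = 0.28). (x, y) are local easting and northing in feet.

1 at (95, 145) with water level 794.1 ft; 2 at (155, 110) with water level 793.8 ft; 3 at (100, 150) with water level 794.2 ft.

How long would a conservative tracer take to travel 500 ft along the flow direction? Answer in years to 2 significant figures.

18 years

With h = a·x + b·y + c and 1 as origin, the differences give:
  60·a + (-35)·b = -0.3
  5·a + 5·b = +0.1
Eliminate b (×5 and ×(-35), subtract): 475·a = 2.00 → a = ∂h/∂x = +0.004211
Back-substitute: b = ∂h/∂y = +0.01579.
|∇h| = √(0.004211² + 0.01579²) = 0.01634
Seepage velocity v = K·i/n = 1.3 × 0.01634 / 0.28 = 0.07586 ft/day.
t = 500 / 0.07586 = 6591 days = 18 years.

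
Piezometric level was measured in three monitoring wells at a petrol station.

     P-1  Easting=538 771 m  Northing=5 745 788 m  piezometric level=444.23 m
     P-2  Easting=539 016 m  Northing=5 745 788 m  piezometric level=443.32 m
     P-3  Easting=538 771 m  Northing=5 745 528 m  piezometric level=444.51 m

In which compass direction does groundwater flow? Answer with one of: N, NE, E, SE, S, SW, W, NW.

∂h/∂x = (443.32 − 444.23) / (539016 − 538771) = -0.003714
∂h/∂y = (444.51 − 444.23) / (5745528 − 5745788) = -0.001077
Flow = −∇h = (+0.003714 east, +0.001077 north), which points east.

E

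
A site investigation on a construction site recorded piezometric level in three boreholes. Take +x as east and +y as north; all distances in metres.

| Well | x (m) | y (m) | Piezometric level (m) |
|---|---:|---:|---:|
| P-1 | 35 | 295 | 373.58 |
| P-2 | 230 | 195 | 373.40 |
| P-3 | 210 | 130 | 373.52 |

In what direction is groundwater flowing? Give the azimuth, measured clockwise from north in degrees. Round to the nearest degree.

050°

With h = a·x + b·y + c and P-1 as origin, the differences give:
  195·a + (-100)·b = -0.18
  175·a + (-165)·b = -0.06
Eliminate b (×(-165) and ×(-100), subtract): -14675·a = 23.700 → a = ∂h/∂x = -0.001615
Back-substitute: b = ∂h/∂y = -0.001349.
Flow direction (−∇h) has components (+0.001615 E, +0.001349 N).
Azimuth = atan2(E, N) = atan2(+0.001615, +0.001349) = 50.1° ≈ 050°.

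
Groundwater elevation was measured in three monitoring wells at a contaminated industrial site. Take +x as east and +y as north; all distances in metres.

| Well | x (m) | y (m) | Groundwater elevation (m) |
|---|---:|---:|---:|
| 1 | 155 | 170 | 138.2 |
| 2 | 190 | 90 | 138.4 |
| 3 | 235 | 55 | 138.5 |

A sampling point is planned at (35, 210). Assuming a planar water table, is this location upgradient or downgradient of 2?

Taking 1 as reference: 2−1 = (35, -80, +0.2); 3−1 = (80, -115, +0.3).
Solve a·Δx + b·Δy = Δh: det = 35·(-115) − 80·(-80) = 2375.
∂h/∂x = [(+0.2)·(-115) − (+0.3)·(-80)] / 2375 = +0.0004211
∂h/∂y = [35·(+0.3) − 80·(+0.2)] / 2375 = -0.002316
Head at (35, 210) = 138.2 + (+0.0004211)·(-120) + (-0.002316)·(40) = 138.06 m.
That is lower than the 138.4 m at 2, so the point is downgradient.

downgradient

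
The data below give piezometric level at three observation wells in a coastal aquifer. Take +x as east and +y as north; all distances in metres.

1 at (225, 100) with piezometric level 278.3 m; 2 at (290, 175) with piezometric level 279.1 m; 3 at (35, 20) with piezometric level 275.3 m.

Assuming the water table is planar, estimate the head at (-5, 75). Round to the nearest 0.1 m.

274.3 m

With h = a·x + b·y + c and 1 as origin, the differences give:
  65·a + 75·b = +0.8
  (-190)·a + (-80)·b = -3.0
Eliminate b (×(-80) and ×75, subtract): 9050·a = 161.00 → a = ∂h/∂x = +0.01779
Back-substitute: b = ∂h/∂y = -0.004751.
h(-5, 75) = 278.3 + (+0.01779)·(-230) + (-0.004751)·(-25) = 278.3 -4.092 +0.119 = 274.327 m.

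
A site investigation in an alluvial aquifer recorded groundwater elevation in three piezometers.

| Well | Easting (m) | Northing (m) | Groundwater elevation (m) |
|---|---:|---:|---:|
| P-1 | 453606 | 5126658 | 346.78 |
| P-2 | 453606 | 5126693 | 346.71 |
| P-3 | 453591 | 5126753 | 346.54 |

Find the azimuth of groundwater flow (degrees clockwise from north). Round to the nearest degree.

301°

Taking P-1 as reference: P-2−P-1 = (0, 35, -0.07); P-3−P-1 = (-15, 95, -0.24).
Solve a·Δx + b·Δy = Δh: det = 0·95 − (-15)·35 = 525.
∂h/∂x = [(-0.07)·95 − (-0.24)·35] / 525 = +0.003333
∂h/∂y = [0·(-0.24) − (-15)·(-0.07)] / 525 = -0.002000
Flow direction (−∇h) has components (-0.003333 E, +0.002000 N).
Azimuth = atan2(E, N) = atan2(-0.003333, +0.002000) = 301.0° ≈ 301°.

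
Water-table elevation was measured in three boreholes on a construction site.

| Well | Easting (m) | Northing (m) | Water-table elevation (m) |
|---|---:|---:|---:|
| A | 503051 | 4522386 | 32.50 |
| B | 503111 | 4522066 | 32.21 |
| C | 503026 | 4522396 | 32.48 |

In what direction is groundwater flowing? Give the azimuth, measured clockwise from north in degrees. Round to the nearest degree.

228°

With h = a·x + b·y + c and A as origin, the differences give:
  60·a + (-320)·b = -0.29
  (-25)·a + 10·b = -0.02
Eliminate b (×10 and ×(-320), subtract): -7400·a = -9.300 → a = ∂h/∂x = +0.001257
Back-substitute: b = ∂h/∂y = +0.001142.
Flow direction (−∇h) has components (-0.001257 E, -0.001142 N).
Azimuth = atan2(E, N) = atan2(-0.001257, -0.001142) = 227.7° ≈ 228°.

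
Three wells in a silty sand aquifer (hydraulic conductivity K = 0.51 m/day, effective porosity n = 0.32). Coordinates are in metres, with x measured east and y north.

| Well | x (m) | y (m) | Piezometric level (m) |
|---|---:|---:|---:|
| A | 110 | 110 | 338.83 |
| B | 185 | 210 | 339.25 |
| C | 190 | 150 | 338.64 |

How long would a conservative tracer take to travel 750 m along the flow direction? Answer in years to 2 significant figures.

110 years

Differences from A: to B (Δx, Δy, Δh) = (75, 100, +0.42); to C = (80, 40, -0.19).
Determinant of the coordinate differences = 75·40 − 80·100 = -5000.
∂h/∂x = [(+0.42)·40 − (-0.19)·100] / -5000 = -0.007160
∂h/∂y = [75·(-0.19) − 80·(+0.42)] / -5000 = +0.009570
|∇h| = √(-0.007160² + 0.009570²) = 0.01195
Seepage velocity v = K·i/n = 0.51 × 0.01195 / 0.32 = 0.01905 m/day.
t = 750 / 0.01905 = 3.937e+04 days = 108 years.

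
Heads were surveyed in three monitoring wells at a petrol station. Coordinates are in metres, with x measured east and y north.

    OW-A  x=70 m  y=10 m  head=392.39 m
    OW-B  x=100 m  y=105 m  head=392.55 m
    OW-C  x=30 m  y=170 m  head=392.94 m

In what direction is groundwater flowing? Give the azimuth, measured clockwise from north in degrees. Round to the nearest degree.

131°

Differences from OW-A: to OW-B (Δx, Δy, Δh) = (30, 95, +0.16); to OW-C = (-40, 160, +0.55).
Solve a·Δx + b·Δy = Δh: det = 30·160 − (-40)·95 = 8600.
∂h/∂x = [(+0.16)·160 − (+0.55)·95] / 8600 = -0.003099
∂h/∂y = [30·(+0.55) − (-40)·(+0.16)] / 8600 = +0.002663
Flow direction (−∇h) has components (+0.003099 E, -0.002663 N).
Azimuth = atan2(E, N) = atan2(+0.003099, -0.002663) = 130.7° ≈ 131°.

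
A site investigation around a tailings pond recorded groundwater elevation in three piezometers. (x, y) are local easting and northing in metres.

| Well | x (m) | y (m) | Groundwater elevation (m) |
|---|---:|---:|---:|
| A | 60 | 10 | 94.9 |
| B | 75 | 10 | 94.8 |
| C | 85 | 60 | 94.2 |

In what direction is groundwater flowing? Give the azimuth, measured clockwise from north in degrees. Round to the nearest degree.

032°

With h = a·x + b·y + c and A as origin, the differences give:
  15·a + 0·b = -0.1
  25·a + 50·b = -0.7
Eliminate b (×50 and ×0, subtract): 750·a = -5.00 → a = ∂h/∂x = -0.006667
Back-substitute: b = ∂h/∂y = -0.01067.
Flow direction (−∇h) has components (+0.006667 E, +0.01067 N).
Azimuth = atan2(E, N) = atan2(+0.006667, +0.01067) = 32.0° ≈ 032°.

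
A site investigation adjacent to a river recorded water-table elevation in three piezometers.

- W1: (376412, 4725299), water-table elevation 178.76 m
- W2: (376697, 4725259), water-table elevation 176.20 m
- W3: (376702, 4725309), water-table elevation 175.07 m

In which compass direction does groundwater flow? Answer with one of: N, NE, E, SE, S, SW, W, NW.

NE

With h = a·x + b·y + c and W1 as origin, the differences give:
  285·a + (-40)·b = -2.56
  290·a + 10·b = -3.69
Eliminate b (×10 and ×(-40), subtract): 14450·a = -173.200 → a = ∂h/∂x = -0.01199
Back-substitute: b = ∂h/∂y = -0.02140.
Flow = −∇h = (+0.01199 east, +0.02140 north), which points northeast.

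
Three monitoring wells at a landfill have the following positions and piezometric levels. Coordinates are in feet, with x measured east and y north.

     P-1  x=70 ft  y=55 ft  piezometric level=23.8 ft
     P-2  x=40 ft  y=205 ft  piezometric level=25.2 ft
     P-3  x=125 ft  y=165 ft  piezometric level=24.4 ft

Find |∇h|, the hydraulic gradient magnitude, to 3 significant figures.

0.00992

Taking P-1 as reference: P-2−P-1 = (-30, 150, +1.4); P-3−P-1 = (55, 110, +0.6).
Solve a·Δx + b·Δy = Δh: det = (-30)·110 − 55·150 = -11550.
∂h/∂x = [(+1.4)·110 − (+0.6)·150] / -11550 = -0.005541
∂h/∂y = [(-30)·(+0.6) − 55·(+1.4)] / -11550 = +0.008225
|∇h| = √(-0.005541² + 0.008225²) = 0.009917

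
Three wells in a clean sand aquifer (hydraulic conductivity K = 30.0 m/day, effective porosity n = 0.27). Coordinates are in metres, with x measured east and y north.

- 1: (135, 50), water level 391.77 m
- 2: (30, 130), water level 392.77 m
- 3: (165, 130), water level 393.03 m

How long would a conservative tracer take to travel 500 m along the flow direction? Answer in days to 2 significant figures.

With h = a·x + b·y + c and 1 as origin, the differences give:
  (-105)·a + 80·b = +1.00
  30·a + 80·b = +1.26
Eliminate b (×80 and ×80, subtract): -10800·a = -20.800 → a = ∂h/∂x = +0.001926
Back-substitute: b = ∂h/∂y = +0.01503.
|∇h| = √(0.001926² + 0.01503²) = 0.01515
Seepage velocity v = K·i/n = 30.0 × 0.01515 / 0.27 = 1.683 m/day.
t = 500 / 1.683 = 297.1 days.

300 days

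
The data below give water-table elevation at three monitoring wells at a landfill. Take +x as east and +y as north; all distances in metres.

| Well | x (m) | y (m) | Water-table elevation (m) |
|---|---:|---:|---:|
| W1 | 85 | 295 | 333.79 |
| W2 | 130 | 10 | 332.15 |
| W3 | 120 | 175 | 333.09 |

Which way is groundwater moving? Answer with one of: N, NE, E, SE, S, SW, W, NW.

With h = a·x + b·y + c and W1 as origin, the differences give:
  45·a + (-285)·b = -1.64
  35·a + (-120)·b = -0.70
Eliminate b (×(-120) and ×(-285), subtract): 4575·a = -2.700 → a = ∂h/∂x = -0.0005902
Back-substitute: b = ∂h/∂y = +0.005661.
Flow = −∇h = (+0.0005902 east, -0.005661 north), which points south.

S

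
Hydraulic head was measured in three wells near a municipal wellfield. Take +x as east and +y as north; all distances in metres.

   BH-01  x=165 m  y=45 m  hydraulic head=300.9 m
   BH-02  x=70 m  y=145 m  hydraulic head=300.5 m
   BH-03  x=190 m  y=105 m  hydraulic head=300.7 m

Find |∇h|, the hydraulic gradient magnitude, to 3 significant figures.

Differences from BH-01: to BH-02 (Δx, Δy, Δh) = (-95, 100, -0.4); to BH-03 = (25, 60, -0.2).
Determinant of the coordinate differences = (-95)·60 − 25·100 = -8200.
∂h/∂x = [(-0.4)·60 − (-0.2)·100] / -8200 = +0.0004878
∂h/∂y = [(-95)·(-0.2) − 25·(-0.4)] / -8200 = -0.003537
|∇h| = √(0.0004878² + -0.003537²) = 0.00357

0.00357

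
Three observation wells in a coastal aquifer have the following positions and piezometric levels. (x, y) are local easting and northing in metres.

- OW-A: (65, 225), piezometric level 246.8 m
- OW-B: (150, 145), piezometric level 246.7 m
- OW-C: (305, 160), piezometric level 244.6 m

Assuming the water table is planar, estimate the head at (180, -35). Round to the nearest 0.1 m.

Three-point gradient (reference OW-A): Δ to OW-B = (85, -80, -0.1), Δ to OW-C = (240, -65, -2.2).
∂h/∂x = -0.01239, ∂h/∂y = -0.01192 (det = 13675).
h(180, -35) = 246.8 + (-0.01239)·(115) + (-0.01192)·(-260) = 246.8 -1.425 +3.099 = 248.474 m.

248.5 m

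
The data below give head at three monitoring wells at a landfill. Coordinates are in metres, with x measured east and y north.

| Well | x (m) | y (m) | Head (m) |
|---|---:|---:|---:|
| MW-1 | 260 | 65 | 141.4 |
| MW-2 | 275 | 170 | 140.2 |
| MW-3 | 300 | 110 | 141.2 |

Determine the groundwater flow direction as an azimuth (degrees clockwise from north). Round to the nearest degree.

324°

Differences from MW-1: to MW-2 (Δx, Δy, Δh) = (15, 105, -1.2); to MW-3 = (40, 45, -0.2).
Solve a·Δx + b·Δy = Δh: det = 15·45 − 40·105 = -3525.
∂h/∂x = [(-1.2)·45 − (-0.2)·105] / -3525 = +0.009362
∂h/∂y = [15·(-0.2) − 40·(-1.2)] / -3525 = -0.01277
Flow direction (−∇h) has components (-0.009362 E, +0.01277 N).
Azimuth = atan2(E, N) = atan2(-0.009362, +0.01277) = 323.7° ≈ 324°.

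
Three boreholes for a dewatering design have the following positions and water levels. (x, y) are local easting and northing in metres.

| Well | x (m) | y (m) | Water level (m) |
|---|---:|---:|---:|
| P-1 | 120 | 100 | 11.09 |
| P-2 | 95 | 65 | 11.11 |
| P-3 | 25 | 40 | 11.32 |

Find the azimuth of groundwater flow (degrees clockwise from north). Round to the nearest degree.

119°

Three-point gradient (reference P-1): Δ to P-2 = (-25, -35, +0.02), Δ to P-3 = (-95, -60, +0.23).
∂h/∂x = -0.003753, ∂h/∂y = +0.002110 (det = -1825).
Flow direction (−∇h) has components (+0.003753 E, -0.002110 N).
Azimuth = atan2(E, N) = atan2(+0.003753, -0.002110) = 119.3° ≈ 119°.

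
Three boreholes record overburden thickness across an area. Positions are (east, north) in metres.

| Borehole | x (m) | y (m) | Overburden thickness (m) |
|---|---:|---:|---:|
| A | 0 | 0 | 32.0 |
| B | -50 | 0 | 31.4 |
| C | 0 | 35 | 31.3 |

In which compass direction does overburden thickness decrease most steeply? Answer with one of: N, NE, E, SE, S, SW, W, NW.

NW

∂d/∂x = (31.4 − 32.0) / (-50 − 0) = +0.01200
∂d/∂y = (31.3 − 32.0) / (35 − 0) = -0.02000
Steepest decrease is along −∇f = (-0.01200 E, +0.02000 N) → northwest.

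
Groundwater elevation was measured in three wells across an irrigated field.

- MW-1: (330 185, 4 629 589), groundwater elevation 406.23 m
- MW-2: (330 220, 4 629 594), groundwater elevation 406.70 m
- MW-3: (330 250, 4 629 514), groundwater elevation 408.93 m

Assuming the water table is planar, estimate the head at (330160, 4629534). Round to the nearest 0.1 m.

407.0 m

Taking MW-1 as reference: MW-2−MW-1 = (35, 5, +0.47); MW-3−MW-1 = (65, -75, +2.70).
Solve a·Δx + b·Δy = Δh: det = 35·(-75) − 65·5 = -2950.
∂h/∂x = [(+0.47)·(-75) − (+2.70)·5] / -2950 = +0.01653
∂h/∂y = [35·(+2.70) − 65·(+0.47)] / -2950 = -0.02168
h(330160, 4629534) = 406.23 + (+0.01653)·(-25) + (-0.02168)·(-55) = 406.23 -0.413 +1.192 = 407.009 m.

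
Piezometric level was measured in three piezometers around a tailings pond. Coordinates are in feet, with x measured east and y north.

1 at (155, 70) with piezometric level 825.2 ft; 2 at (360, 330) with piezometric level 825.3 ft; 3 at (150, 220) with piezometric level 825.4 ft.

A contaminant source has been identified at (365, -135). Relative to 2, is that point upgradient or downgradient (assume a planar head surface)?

downgradient

Taking 1 as reference: 2−1 = (205, 260, +0.1); 3−1 = (-5, 150, +0.2).
Solve a·Δx + b·Δy = Δh: det = 205·150 − (-5)·260 = 32050.
∂h/∂x = [(+0.1)·150 − (+0.2)·260] / 32050 = -0.001154
∂h/∂y = [205·(+0.2) − (-5)·(+0.1)] / 32050 = +0.001295
Head at (365, -135) = 825.2 + (-0.001154)·(210) + (+0.001295)·(-205) = 824.69 ft.
That is lower than the 825.3 ft at 2, so the point is downgradient.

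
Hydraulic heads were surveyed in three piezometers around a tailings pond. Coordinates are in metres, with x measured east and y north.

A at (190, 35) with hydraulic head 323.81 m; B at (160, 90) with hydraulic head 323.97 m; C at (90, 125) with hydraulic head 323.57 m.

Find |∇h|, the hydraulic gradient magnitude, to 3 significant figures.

With h = a·x + b·y + c and A as origin, the differences give:
  (-30)·a + 55·b = +0.16
  (-100)·a + 90·b = -0.24
Eliminate b (×90 and ×55, subtract): 2800·a = 27.600 → a = ∂h/∂x = +0.009857
Back-substitute: b = ∂h/∂y = +0.008286.
|∇h| = √(0.009857² + 0.008286²) = 0.01288

0.0129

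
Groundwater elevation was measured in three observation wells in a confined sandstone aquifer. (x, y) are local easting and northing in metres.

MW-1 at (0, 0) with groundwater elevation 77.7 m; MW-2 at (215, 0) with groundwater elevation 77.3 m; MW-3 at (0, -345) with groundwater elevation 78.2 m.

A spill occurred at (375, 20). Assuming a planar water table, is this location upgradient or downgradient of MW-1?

downgradient

∂h/∂x = (77.3 − 77.7) / (215 − 0) = -0.001860
∂h/∂y = (78.2 − 77.7) / (-345 − 0) = -0.001449
Head at (375, 20) = 77.7 + (-0.001860)·(375) + (-0.001449)·(20) = 76.97 m.
That is lower than the 77.7 m at MW-1, so the point is downgradient.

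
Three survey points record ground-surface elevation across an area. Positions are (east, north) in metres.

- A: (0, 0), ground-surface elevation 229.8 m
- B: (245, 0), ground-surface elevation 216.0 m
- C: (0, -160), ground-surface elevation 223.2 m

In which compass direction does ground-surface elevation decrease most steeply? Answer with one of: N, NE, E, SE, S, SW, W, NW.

SE

∂z/∂x = (216.0 − 229.8) / (245 − 0) = -0.05633
∂z/∂y = (223.2 − 229.8) / (-160 − 0) = +0.04125
Steepest decrease is along −∇f = (+0.05633 E, -0.04125 N) → southeast.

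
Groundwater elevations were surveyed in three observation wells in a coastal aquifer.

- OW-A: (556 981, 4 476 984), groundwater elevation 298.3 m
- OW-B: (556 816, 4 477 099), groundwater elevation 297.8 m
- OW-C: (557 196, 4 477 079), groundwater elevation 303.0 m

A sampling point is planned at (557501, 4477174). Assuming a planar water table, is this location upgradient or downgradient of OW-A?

upgradient

Taking OW-A as reference: OW-B−OW-A = (-165, 115, -0.5); OW-C−OW-A = (215, 95, +4.7).
Determinant of the coordinate differences = (-165)·95 − 215·115 = -40400.
∂h/∂x = [(-0.5)·95 − (+4.7)·115] / -40400 = +0.01455
∂h/∂y = [(-165)·(+4.7) − 215·(-0.5)] / -40400 = +0.01653
Head at (557501, 4477174) = 298.3 + (+0.01455)·(520) + (+0.01653)·(190) = 309.01 m.
That is higher than the 298.3 m at OW-A, so the point is upgradient.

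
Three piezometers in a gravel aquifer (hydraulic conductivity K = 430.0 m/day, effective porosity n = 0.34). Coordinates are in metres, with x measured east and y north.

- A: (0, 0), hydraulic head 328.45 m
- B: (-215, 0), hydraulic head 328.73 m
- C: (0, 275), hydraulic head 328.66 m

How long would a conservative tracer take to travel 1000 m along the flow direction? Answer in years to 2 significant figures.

∂h/∂x = (328.73 − 328.45) / (-215 − 0) = -0.001302
∂h/∂y = (328.66 − 328.45) / (275 − 0) = +0.0007636
|∇h| = √(-0.001302² + 0.0007636²) = 0.001509
Seepage velocity v = K·i/n = 430.0 × 0.001509 / 0.34 = 1.908 m/day.
t = 1000 / 1.908 = 524.1 days = 1.43 years.

1.4 years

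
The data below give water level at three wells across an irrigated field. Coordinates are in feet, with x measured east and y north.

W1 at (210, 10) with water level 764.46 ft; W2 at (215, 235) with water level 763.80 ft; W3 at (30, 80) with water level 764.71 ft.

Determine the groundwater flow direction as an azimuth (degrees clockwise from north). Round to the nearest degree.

With h = a·x + b·y + c and W1 as origin, the differences give:
  5·a + 225·b = -0.66
  (-180)·a + 70·b = +0.25
Eliminate b (×70 and ×225, subtract): 40850·a = -102.450 → a = ∂h/∂x = -0.002508
Back-substitute: b = ∂h/∂y = -0.002878.
Flow direction (−∇h) has components (+0.002508 E, +0.002878 N).
Azimuth = atan2(E, N) = atan2(+0.002508, +0.002878) = 41.1° ≈ 041°.

041°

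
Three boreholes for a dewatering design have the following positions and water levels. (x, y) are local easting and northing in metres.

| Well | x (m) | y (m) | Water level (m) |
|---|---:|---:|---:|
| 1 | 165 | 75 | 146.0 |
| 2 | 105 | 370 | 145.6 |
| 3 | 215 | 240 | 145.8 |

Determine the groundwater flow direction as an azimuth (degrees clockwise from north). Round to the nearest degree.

348°

With h = a·x + b·y + c and 1 as origin, the differences give:
  (-60)·a + 295·b = -0.4
  50·a + 165·b = -0.2
Eliminate b (×165 and ×295, subtract): -24650·a = -7.00 → a = ∂h/∂x = +0.0002840
Back-substitute: b = ∂h/∂y = -0.001298.
Flow direction (−∇h) has components (-0.0002840 E, +0.001298 N).
Azimuth = atan2(E, N) = atan2(-0.0002840, +0.001298) = 347.7° ≈ 348°.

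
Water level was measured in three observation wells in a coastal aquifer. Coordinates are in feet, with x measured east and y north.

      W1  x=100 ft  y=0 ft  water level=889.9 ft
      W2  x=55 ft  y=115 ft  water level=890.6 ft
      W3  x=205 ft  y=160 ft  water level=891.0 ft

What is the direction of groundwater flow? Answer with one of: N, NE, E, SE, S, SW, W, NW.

S

Taking W1 as reference: W2−W1 = (-45, 115, +0.7); W3−W1 = (105, 160, +1.1).
Determinant of the coordinate differences = (-45)·160 − 105·115 = -19275.
∂h/∂x = [(+0.7)·160 − (+1.1)·115] / -19275 = +0.0007523
∂h/∂y = [(-45)·(+1.1) − 105·(+0.7)] / -19275 = +0.006381
Flow = −∇h = (-0.0007523 east, -0.006381 north), which points south.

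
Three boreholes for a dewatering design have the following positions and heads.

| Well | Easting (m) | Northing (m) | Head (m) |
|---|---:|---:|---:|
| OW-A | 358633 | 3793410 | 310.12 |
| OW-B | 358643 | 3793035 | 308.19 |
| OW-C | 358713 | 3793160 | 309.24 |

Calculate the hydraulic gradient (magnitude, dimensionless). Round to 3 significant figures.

With h = a·x + b·y + c and OW-A as origin, the differences give:
  10·a + (-375)·b = -1.93
  80·a + (-250)·b = -0.88
Eliminate b (×(-250) and ×(-375), subtract): 27500·a = 152.500 → a = ∂h/∂x = +0.005545
Back-substitute: b = ∂h/∂y = +0.005295.
|∇h| = √(0.005545² + 0.005295²) = 0.007667

0.00767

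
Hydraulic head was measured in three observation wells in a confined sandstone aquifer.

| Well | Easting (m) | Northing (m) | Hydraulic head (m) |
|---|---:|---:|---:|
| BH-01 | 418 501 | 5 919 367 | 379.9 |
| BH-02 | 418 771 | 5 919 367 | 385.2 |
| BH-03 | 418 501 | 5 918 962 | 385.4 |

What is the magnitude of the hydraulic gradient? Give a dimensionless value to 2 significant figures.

∂h/∂x = (385.2 − 379.9) / (418771 − 418501) = +0.01963
∂h/∂y = (385.4 − 379.9) / (5918962 − 5919367) = -0.01358
|∇h| = √(0.01963² + -0.01358²) = 0.02387

0.024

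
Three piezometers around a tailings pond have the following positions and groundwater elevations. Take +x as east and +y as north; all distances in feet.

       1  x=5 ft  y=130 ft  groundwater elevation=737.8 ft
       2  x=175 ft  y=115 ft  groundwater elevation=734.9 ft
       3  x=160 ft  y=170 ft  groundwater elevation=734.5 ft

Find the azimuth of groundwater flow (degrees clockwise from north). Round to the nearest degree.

Taking 1 as reference: 2−1 = (170, -15, -2.9); 3−1 = (155, 40, -3.3).
Determinant of the coordinate differences = 170·40 − 155·(-15) = 9125.
∂h/∂x = [(-2.9)·40 − (-3.3)·(-15)] / 9125 = -0.01814
∂h/∂y = [170·(-3.3) − 155·(-2.9)] / 9125 = -0.01222
Flow direction (−∇h) has components (+0.01814 E, +0.01222 N).
Azimuth = atan2(E, N) = atan2(+0.01814, +0.01222) = 56.0° ≈ 056°.

056°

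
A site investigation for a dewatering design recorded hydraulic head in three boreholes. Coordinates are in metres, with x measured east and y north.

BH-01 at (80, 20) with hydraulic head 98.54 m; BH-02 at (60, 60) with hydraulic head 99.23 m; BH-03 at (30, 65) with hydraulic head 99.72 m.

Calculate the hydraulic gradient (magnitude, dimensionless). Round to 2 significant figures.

Differences from BH-01: to BH-02 (Δx, Δy, Δh) = (-20, 40, +0.69); to BH-03 = (-50, 45, +1.18).
Determinant of the coordinate differences = (-20)·45 − (-50)·40 = 1100.
∂h/∂x = [(+0.69)·45 − (+1.18)·40] / 1100 = -0.01468
∂h/∂y = [(-20)·(+1.18) − (-50)·(+0.69)] / 1100 = +0.009909
|∇h| = √(-0.01468² + 0.009909²) = 0.01771

0.018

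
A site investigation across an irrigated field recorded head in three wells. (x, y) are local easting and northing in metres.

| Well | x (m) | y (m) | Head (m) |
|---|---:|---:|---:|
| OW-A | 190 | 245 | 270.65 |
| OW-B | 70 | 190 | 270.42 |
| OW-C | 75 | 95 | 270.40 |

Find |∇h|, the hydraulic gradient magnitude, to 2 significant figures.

0.0018

With h = a·x + b·y + c and OW-A as origin, the differences give:
  (-120)·a + (-55)·b = -0.23
  (-115)·a + (-150)·b = -0.25
Eliminate b (×(-150) and ×(-55), subtract): 11675·a = 20.750 → a = ∂h/∂x = +0.001777
Back-substitute: b = ∂h/∂y = +0.0003041.
|∇h| = √(0.001777² + 0.0003041²) = 0.001803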